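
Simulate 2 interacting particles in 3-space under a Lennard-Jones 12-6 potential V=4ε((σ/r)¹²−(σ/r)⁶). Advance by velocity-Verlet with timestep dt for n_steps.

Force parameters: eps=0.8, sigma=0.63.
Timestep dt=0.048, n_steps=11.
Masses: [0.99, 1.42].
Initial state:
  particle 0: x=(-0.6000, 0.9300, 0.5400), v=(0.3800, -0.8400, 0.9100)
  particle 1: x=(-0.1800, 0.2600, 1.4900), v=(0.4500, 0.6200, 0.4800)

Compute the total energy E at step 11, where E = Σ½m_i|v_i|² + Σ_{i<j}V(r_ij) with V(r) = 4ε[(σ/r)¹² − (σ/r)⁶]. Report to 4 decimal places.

step 0: x0=(-0.6000, 0.9300, 0.5400) x1=(-0.1800, 0.2600, 1.4900)
step 1: x0=(-0.5817, 0.8895, 0.5839) x1=(-0.1585, 0.2899, 1.5129)
step 2: x0=(-0.5630, 0.8486, 0.6285) x1=(-0.1371, 0.3200, 1.5353)
step 3: x0=(-0.5440, 0.8072, 0.6739) x1=(-0.1161, 0.3506, 1.5571)
step 4: x0=(-0.5243, 0.7652, 0.7206) x1=(-0.0955, 0.3815, 1.5781)
step 5: x0=(-0.5039, 0.7224, 0.7689) x1=(-0.0754, 0.4130, 1.5979)
step 6: x0=(-0.4822, 0.6788, 0.8194) x1=(-0.0562, 0.4451, 1.6161)
step 7: x0=(-0.4589, 0.6342, 0.8732) x1=(-0.0382, 0.4778, 1.6322)
step 8: x0=(-0.4332, 0.5888, 0.9312) x1=(-0.0217, 0.5111, 1.6452)
step 9: x0=(-0.4043, 0.5427, 0.9947) x1=(-0.0076, 0.5448, 1.6544)
step 10: x0=(-0.3719, 0.4967, 1.0642) x1=(0.0041, 0.5786, 1.6595)
step 11: x0=(-0.3392, 0.4508, 1.1340) x1=(0.0156, 0.6123, 1.6643)
step 0 velocities: v0=(0.3800, -0.8400, 0.9100) v1=(0.4500, 0.6200, 0.4800)
step 0: KE=1.4109, PE=-0.0551, E=1.3558
step 11 velocities: v0=(0.5232, -1.0295, 1.2193) v1=(0.3502, 0.7521, 0.2643)
step 11: KE=1.9343, PE=-0.5679, E=1.3664

1.3664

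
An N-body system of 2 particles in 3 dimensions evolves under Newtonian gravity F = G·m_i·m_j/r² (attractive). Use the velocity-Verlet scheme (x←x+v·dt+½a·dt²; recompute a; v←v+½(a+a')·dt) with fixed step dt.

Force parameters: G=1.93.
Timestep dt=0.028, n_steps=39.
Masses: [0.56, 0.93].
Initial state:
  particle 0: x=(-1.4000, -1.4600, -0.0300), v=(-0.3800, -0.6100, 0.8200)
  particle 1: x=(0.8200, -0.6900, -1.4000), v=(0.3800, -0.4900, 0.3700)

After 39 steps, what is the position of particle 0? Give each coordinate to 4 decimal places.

(-1.7167, -2.0939, 0.8050)

step 0: x0=(-1.4000, -1.4600, -0.0300) x1=(0.8200, -0.6900, -1.4000)
step 1: x0=(-1.4106, -1.4771, -0.0071) x1=(0.8306, -0.7037, -1.3896)
step 2: x0=(-1.4210, -1.4941, 0.0157) x1=(0.8411, -0.7175, -1.3792)
step 3: x0=(-1.4312, -1.5110, 0.0385) x1=(0.8515, -0.7313, -1.3687)
step 4: x0=(-1.4413, -1.5279, 0.0611) x1=(0.8618, -0.7451, -1.3581)
step 5: x0=(-1.4513, -1.5448, 0.0836) x1=(0.8721, -0.7590, -1.3475)
step 6: x0=(-1.4611, -1.5616, 0.1061) x1=(0.8822, -0.7729, -1.3368)
step 7: x0=(-1.4708, -1.5783, 0.1285) x1=(0.8923, -0.7868, -1.3261)
step 8: x0=(-1.4804, -1.5950, 0.1507) x1=(0.9023, -0.8007, -1.3154)
step 9: x0=(-1.4898, -1.6117, 0.1730) x1=(0.9122, -0.8147, -1.3045)
step 10: x0=(-1.4990, -1.6283, 0.1951) x1=(0.9220, -0.8287, -1.2937)
step 11: x0=(-1.5082, -1.6449, 0.2171) x1=(0.9317, -0.8427, -1.2828)
step 12: x0=(-1.5172, -1.6614, 0.2391) x1=(0.9414, -0.8568, -1.2718)
step 13: x0=(-1.5261, -1.6779, 0.2609) x1=(0.9510, -0.8709, -1.2608)
step 14: x0=(-1.5348, -1.6943, 0.2827) x1=(0.9605, -0.8850, -1.2497)
step 15: x0=(-1.5435, -1.7107, 0.3045) x1=(0.9699, -0.8991, -1.2386)
step 16: x0=(-1.5520, -1.7271, 0.3261) x1=(0.9792, -0.9132, -1.2275)
step 17: x0=(-1.5604, -1.7434, 0.3477) x1=(0.9885, -0.9274, -1.2163)
step 18: x0=(-1.5686, -1.7597, 0.3692) x1=(0.9977, -0.9416, -1.2050)
step 19: x0=(-1.5768, -1.7760, 0.3906) x1=(1.0069, -0.9558, -1.1937)
step 20: x0=(-1.5848, -1.7922, 0.4120) x1=(1.0159, -0.9701, -1.1824)
step 21: x0=(-1.5927, -1.8084, 0.4332) x1=(1.0249, -0.9843, -1.1711)
step 22: x0=(-1.6005, -1.8245, 0.4545) x1=(1.0339, -0.9986, -1.1596)
step 23: x0=(-1.6082, -1.8406, 0.4756) x1=(1.0427, -1.0129, -1.1482)
step 24: x0=(-1.6158, -1.8567, 0.4967) x1=(1.0515, -1.0273, -1.1367)
step 25: x0=(-1.6232, -1.8727, 0.5177) x1=(1.0603, -1.0416, -1.1252)
step 26: x0=(-1.6306, -1.8887, 0.5386) x1=(1.0689, -1.0560, -1.1136)
step 27: x0=(-1.6378, -1.9047, 0.5595) x1=(1.0775, -1.0704, -1.1020)
step 28: x0=(-1.6450, -1.9206, 0.5803) x1=(1.0860, -1.0848, -1.0903)
step 29: x0=(-1.6520, -1.9365, 0.6010) x1=(1.0945, -1.0992, -1.0786)
step 30: x0=(-1.6589, -1.9524, 0.6217) x1=(1.1029, -1.1136, -1.0669)
step 31: x0=(-1.6658, -1.9682, 0.6423) x1=(1.1112, -1.1281, -1.0551)
step 32: x0=(-1.6725, -1.9840, 0.6629) x1=(1.1195, -1.1426, -1.0433)
step 33: x0=(-1.6791, -1.9998, 0.6834) x1=(1.1277, -1.1571, -1.0314)
step 34: x0=(-1.6856, -2.0156, 0.7038) x1=(1.1359, -1.1716, -1.0196)
step 35: x0=(-1.6920, -2.0313, 0.7242) x1=(1.1440, -1.1862, -1.0076)
step 36: x0=(-1.6983, -2.0470, 0.7445) x1=(1.1520, -1.2007, -0.9957)
step 37: x0=(-1.7046, -2.0626, 0.7647) x1=(1.1600, -1.2153, -0.9837)
step 38: x0=(-1.7107, -2.0783, 0.7849) x1=(1.1679, -1.2299, -0.9717)
step 39: x0=(-1.7167, -2.0939, 0.8050) x1=(1.1758, -1.2445, -0.9596)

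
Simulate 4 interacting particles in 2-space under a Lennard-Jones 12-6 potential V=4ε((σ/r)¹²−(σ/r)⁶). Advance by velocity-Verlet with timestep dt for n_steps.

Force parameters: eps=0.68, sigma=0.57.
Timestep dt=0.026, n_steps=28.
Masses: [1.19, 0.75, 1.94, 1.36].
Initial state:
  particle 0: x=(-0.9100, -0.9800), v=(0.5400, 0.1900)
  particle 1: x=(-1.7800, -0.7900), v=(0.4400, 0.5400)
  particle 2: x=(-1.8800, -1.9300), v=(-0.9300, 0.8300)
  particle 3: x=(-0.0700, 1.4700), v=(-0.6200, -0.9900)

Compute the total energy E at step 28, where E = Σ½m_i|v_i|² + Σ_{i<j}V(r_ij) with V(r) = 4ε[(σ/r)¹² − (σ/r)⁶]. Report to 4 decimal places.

step 0: x0=(-0.9100, -0.9800) x1=(-1.7800, -0.7900) x2=(-1.8800, -1.9300) x3=(-0.0700, 1.4700)
step 1: x0=(-0.8963, -0.9750) x1=(-1.7681, -0.7762) x2=(-1.9042, -1.9084) x3=(-0.0861, 1.4443)
step 2: x0=(-0.8832, -0.9699) x1=(-1.7553, -0.7627) x2=(-1.9283, -1.8867) x3=(-0.1022, 1.4185)
step 3: x0=(-0.8706, -0.9647) x1=(-1.7416, -0.7497) x2=(-1.9524, -1.8649) x3=(-0.1184, 1.3928)
step 4: x0=(-0.8587, -0.9593) x1=(-1.7270, -0.7371) x2=(-1.9765, -1.8430) x3=(-0.1345, 1.3670)
step 5: x0=(-0.8474, -0.9539) x1=(-1.7115, -0.7249) x2=(-2.0006, -1.8210) x3=(-0.1506, 1.3413)
step 6: x0=(-0.8367, -0.9482) x1=(-1.6952, -0.7132) x2=(-2.0246, -1.7989) x3=(-0.1667, 1.3155)
step 7: x0=(-0.8266, -0.9425) x1=(-1.6780, -0.7019) x2=(-2.0486, -1.7768) x3=(-0.1828, 1.2898)
step 8: x0=(-0.8171, -0.9365) x1=(-1.6599, -0.6911) x2=(-2.0726, -1.7546) x3=(-0.1990, 1.2641)
step 9: x0=(-0.8083, -0.9304) x1=(-1.6408, -0.6808) x2=(-2.0965, -1.7323) x3=(-0.2151, 1.2383)
step 10: x0=(-0.8002, -0.9241) x1=(-1.6207, -0.6710) x2=(-2.1204, -1.7099) x3=(-0.2312, 1.2126)
step 11: x0=(-0.7928, -0.9176) x1=(-1.5995, -0.6616) x2=(-2.1442, -1.6875) x3=(-0.2473, 1.1868)
step 12: x0=(-0.7863, -0.9108) x1=(-1.5772, -0.6529) x2=(-2.1680, -1.6649) x3=(-0.2635, 1.1611)
step 13: x0=(-0.7806, -0.9038) x1=(-1.5535, -0.6447) x2=(-2.1918, -1.6424) x3=(-0.2796, 1.1353)
step 14: x0=(-0.7759, -0.8964) x1=(-1.5284, -0.6372) x2=(-2.2155, -1.6198) x3=(-0.2957, 1.1095)
step 15: x0=(-0.7723, -0.8887) x1=(-1.5017, -0.6303) x2=(-2.2392, -1.5971) x3=(-0.3119, 1.0838)
step 16: x0=(-0.7699, -0.8805) x1=(-1.4731, -0.6243) x2=(-2.2629, -1.5744) x3=(-0.3280, 1.0580)
step 17: x0=(-0.7689, -0.8718) x1=(-1.4423, -0.6191) x2=(-2.2865, -1.5517) x3=(-0.3441, 1.0323)
step 18: x0=(-0.7695, -0.8626) x1=(-1.4092, -0.6149) x2=(-2.3101, -1.5289) x3=(-0.3602, 1.0065)
step 19: x0=(-0.7714, -0.8528) x1=(-1.3740, -0.6117) x2=(-2.3337, -1.5061) x3=(-0.3764, 0.9807)
step 20: x0=(-0.7739, -0.8428) x1=(-1.3380, -0.6088) x2=(-2.3572, -1.4833) x3=(-0.3925, 0.9549)
step 21: x0=(-0.7734, -0.8340) x1=(-1.3067, -0.6039) x2=(-2.3807, -1.4605) x3=(-0.4087, 0.9291)
step 22: x0=(-0.7626, -0.8297) x1=(-1.2919, -0.5921) x2=(-2.4042, -1.4376) x3=(-0.4248, 0.9033)
step 23: x0=(-0.7413, -0.8301) x1=(-1.2936, -0.5728) x2=(-2.4277, -1.4147) x3=(-0.4410, 0.8775)
step 24: x0=(-0.7169, -0.8319) x1=(-1.3004, -0.5512) x2=(-2.4512, -1.3919) x3=(-0.4571, 0.8517)
step 25: x0=(-0.6930, -0.8336) x1=(-1.3066, -0.5299) x2=(-2.4746, -1.3690) x3=(-0.4733, 0.8259)
step 26: x0=(-0.6703, -0.8345) x1=(-1.3106, -0.5097) x2=(-2.4980, -1.3461) x3=(-0.4894, 0.8000)
step 27: x0=(-0.6491, -0.8347) x1=(-1.3124, -0.4907) x2=(-2.5214, -1.3232) x3=(-0.5056, 0.7741)
step 28: x0=(-0.6293, -0.8343) x1=(-1.3121, -0.4727) x2=(-2.5448, -1.3003) x3=(-0.5218, 0.7482)
step 0 velocities: v0=(0.5400, 0.1900) v1=(0.4400, 0.5400) v2=(-0.9300, 0.8300) v3=(-0.6200, -0.9900)
step 0: KE=2.8120, PE=-0.2304, E=2.5815
step 28 velocities: v0=(0.7420, 0.0302) v1=(0.0466, 0.6726) v2=(-0.8999, 0.8813) v3=(-0.6227, -0.9965)
step 28: KE=2.9765, PE=-0.3938, E=2.5826

2.5826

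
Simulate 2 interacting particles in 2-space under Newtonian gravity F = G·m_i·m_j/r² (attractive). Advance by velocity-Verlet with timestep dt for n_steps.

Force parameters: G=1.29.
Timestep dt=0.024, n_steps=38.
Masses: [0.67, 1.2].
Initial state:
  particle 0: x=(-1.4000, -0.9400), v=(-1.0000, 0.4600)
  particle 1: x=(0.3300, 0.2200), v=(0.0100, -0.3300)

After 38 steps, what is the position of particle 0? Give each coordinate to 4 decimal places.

step 0: x0=(-1.4000, -0.9400) x1=(0.3300, 0.2200)
step 1: x0=(-1.4239, -0.9289) x1=(0.3302, 0.2120)
step 2: x0=(-1.4477, -0.9177) x1=(0.3303, 0.2040)
step 3: x0=(-1.4712, -0.9064) x1=(0.3303, 0.1960)
step 4: x0=(-1.4946, -0.8950) x1=(0.3302, 0.1878)
step 5: x0=(-1.5179, -0.8834) x1=(0.3300, 0.1796)
step 6: x0=(-1.5409, -0.8718) x1=(0.3297, 0.1714)
step 7: x0=(-1.5638, -0.8601) x1=(0.3293, 0.1631)
step 8: x0=(-1.5865, -0.8483) x1=(0.3289, 0.1548)
step 9: x0=(-1.6091, -0.8364) x1=(0.3283, 0.1464)
step 10: x0=(-1.6315, -0.8244) x1=(0.3276, 0.1379)
step 11: x0=(-1.6537, -0.8124) x1=(0.3269, 0.1294)
step 12: x0=(-1.6758, -0.8002) x1=(0.3260, 0.1209)
step 13: x0=(-1.6976, -0.7880) x1=(0.3251, 0.1123)
step 14: x0=(-1.7194, -0.7757) x1=(0.3241, 0.1037)
step 15: x0=(-1.7409, -0.7633) x1=(0.3229, 0.0950)
step 16: x0=(-1.7623, -0.7509) x1=(0.3217, 0.0863)
step 17: x0=(-1.7835, -0.7384) x1=(0.3204, 0.0776)
step 18: x0=(-1.8046, -0.7259) x1=(0.3190, 0.0688)
step 19: x0=(-1.8255, -0.7132) x1=(0.3175, 0.0600)
step 20: x0=(-1.8462, -0.7006) x1=(0.3159, 0.0512)
step 21: x0=(-1.8668, -0.6878) x1=(0.3143, 0.0423)
step 22: x0=(-1.8872, -0.6750) x1=(0.3125, 0.0334)
step 23: x0=(-1.9075, -0.6622) x1=(0.3107, 0.0245)
step 24: x0=(-1.9276, -0.6493) x1=(0.3087, 0.0155)
step 25: x0=(-1.9475, -0.6364) x1=(0.3067, 0.0066)
step 26: x0=(-1.9673, -0.6234) x1=(0.3046, -0.0024)
step 27: x0=(-1.9869, -0.6104) x1=(0.3024, -0.0115)
step 28: x0=(-2.0064, -0.5973) x1=(0.3001, -0.0205)
step 29: x0=(-2.0257, -0.5842) x1=(0.2977, -0.0296)
step 30: x0=(-2.0449, -0.5711) x1=(0.2953, -0.0387)
step 31: x0=(-2.0639, -0.5579) x1=(0.2927, -0.0478)
step 32: x0=(-2.0828, -0.5447) x1=(0.2901, -0.0569)
step 33: x0=(-2.1015, -0.5314) x1=(0.2874, -0.0661)
step 34: x0=(-2.1201, -0.5182) x1=(0.2846, -0.0752)
step 35: x0=(-2.1385, -0.5049) x1=(0.2817, -0.0844)
step 36: x0=(-2.1568, -0.4916) x1=(0.2788, -0.0936)
step 37: x0=(-2.1749, -0.4782) x1=(0.2757, -0.1028)
step 38: x0=(-2.1929, -0.4649) x1=(0.2726, -0.1120)

(-2.1929, -0.4649)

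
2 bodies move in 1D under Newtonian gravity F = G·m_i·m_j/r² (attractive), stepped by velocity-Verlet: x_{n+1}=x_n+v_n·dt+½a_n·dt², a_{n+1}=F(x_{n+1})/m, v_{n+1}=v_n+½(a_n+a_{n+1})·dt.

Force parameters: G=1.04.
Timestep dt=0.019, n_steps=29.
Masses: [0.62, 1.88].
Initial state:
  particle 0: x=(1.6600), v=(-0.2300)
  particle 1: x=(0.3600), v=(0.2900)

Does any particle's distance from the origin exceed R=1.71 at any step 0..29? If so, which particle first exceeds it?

step 0: x0=(1.6600) x1=(0.3600)
step 1: x0=(1.6554) x1=(0.3656)
step 2: x0=(1.6504) x1=(0.3713)
step 3: x0=(1.6450) x1=(0.3772)
step 4: x0=(1.6391) x1=(0.3832)
step 5: x0=(1.6328) x1=(0.3893)
step 6: x0=(1.6260) x1=(0.3956)
step 7: x0=(1.6188) x1=(0.4021)
step 8: x0=(1.6110) x1=(0.4087)
step 9: x0=(1.6028) x1=(0.4155)
step 10: x0=(1.5941) x1=(0.4224)
step 11: x0=(1.5849) x1=(0.4295)
step 12: x0=(1.5752) x1=(0.4368)
step 13: x0=(1.5649) x1=(0.4443)
step 14: x0=(1.5540) x1=(0.4519)
step 15: x0=(1.5426) x1=(0.4598)
step 16: x0=(1.5305) x1=(0.4678)
step 17: x0=(1.5178) x1=(0.4761)
step 18: x0=(1.5045) x1=(0.4845)
step 19: x0=(1.4905) x1=(0.4932)
step 20: x0=(1.4758) x1=(0.5021)
step 21: x0=(1.4604) x1=(0.5113)
step 22: x0=(1.4441) x1=(0.5207)
step 23: x0=(1.4271) x1=(0.5304)
step 24: x0=(1.4091) x1=(0.5404)
step 25: x0=(1.3903) x1=(0.5507)
step 26: x0=(1.3704) x1=(0.5613)
step 27: x0=(1.3494) x1=(0.5723)
step 28: x0=(1.3273) x1=(0.5836)
step 29: x0=(1.3039) x1=(0.5954)

no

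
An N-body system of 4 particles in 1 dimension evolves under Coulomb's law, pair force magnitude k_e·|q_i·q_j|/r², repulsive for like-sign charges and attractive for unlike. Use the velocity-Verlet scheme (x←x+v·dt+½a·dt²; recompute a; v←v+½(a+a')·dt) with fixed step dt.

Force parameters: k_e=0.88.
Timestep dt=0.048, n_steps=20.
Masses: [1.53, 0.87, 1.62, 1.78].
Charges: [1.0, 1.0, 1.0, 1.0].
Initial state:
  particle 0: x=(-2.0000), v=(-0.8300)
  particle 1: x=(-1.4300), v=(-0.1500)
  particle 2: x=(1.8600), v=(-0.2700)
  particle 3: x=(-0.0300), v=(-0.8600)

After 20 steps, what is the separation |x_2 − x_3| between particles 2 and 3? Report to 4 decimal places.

2.3502

step 0: x0=(-2.0000) x1=(-1.4300) x2=(1.8600) x3=(-0.0300)
step 1: x0=(-2.0421) x1=(-1.4343) x2=(1.8473) x3=(-0.0710)
step 2: x0=(-2.0882) x1=(-1.4338) x2=(1.8352) x3=(-0.1114)
step 3: x0=(-2.1378) x1=(-1.4294) x2=(1.8236) x3=(-0.1512)
step 4: x0=(-2.1905) x1=(-1.4220) x2=(1.8125) x3=(-0.1902)
step 5: x0=(-2.2459) x1=(-1.4124) x2=(1.8019) x3=(-0.2286)
step 6: x0=(-2.3035) x1=(-1.4013) x2=(1.7918) x3=(-0.2661)
step 7: x0=(-2.3632) x1=(-1.3894) x2=(1.7822) x3=(-0.3027)
step 8: x0=(-2.4247) x1=(-1.3773) x2=(1.7731) x3=(-0.3383)
step 9: x0=(-2.4878) x1=(-1.3654) x2=(1.7644) x3=(-0.3729)
step 10: x0=(-2.5522) x1=(-1.3543) x2=(1.7563) x3=(-0.4063)
step 11: x0=(-2.6180) x1=(-1.3444) x2=(1.7486) x3=(-0.4385)
step 12: x0=(-2.6849) x1=(-1.3361) x2=(1.7413) x3=(-0.4692)
step 13: x0=(-2.7529) x1=(-1.3299) x2=(1.7346) x3=(-0.4985)
step 14: x0=(-2.8219) x1=(-1.3262) x2=(1.7282) x3=(-0.5261)
step 15: x0=(-2.8918) x1=(-1.3253) x2=(1.7223) x3=(-0.5519)
step 16: x0=(-2.9625) x1=(-1.3276) x2=(1.7169) x3=(-0.5758)
step 17: x0=(-3.0341) x1=(-1.3335) x2=(1.7118) x3=(-0.5978)
step 18: x0=(-3.1063) x1=(-1.3430) x2=(1.7072) x3=(-0.6176)
step 19: x0=(-3.1793) x1=(-1.3565) x2=(1.7030) x3=(-0.6353)
step 20: x0=(-3.2529) x1=(-1.3741) x2=(1.6993) x3=(-0.6509)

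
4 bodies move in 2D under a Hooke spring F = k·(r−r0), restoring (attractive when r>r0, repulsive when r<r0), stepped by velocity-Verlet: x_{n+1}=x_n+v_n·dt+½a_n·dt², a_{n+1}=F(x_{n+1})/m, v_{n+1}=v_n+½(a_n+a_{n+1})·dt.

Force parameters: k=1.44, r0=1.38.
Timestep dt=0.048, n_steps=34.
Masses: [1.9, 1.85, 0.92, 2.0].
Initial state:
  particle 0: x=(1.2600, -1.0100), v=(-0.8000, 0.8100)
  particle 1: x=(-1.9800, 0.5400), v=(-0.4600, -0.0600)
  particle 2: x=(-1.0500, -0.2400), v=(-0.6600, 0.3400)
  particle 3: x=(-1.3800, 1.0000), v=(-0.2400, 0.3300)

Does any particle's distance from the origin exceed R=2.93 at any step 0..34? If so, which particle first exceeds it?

step 0: x0=(1.2600, -1.0100) x1=(-1.9800, 0.5400) x2=(-1.0500, -0.2400) x3=(-1.3800, 1.0000)
step 1: x0=(1.2176, -0.9690) x1=(-2.0008, 0.5360) x2=(-1.0796, -0.2246) x3=(-1.3899, 1.0153)
step 2: x0=(1.1675, -0.9238) x1=(-2.0193, 0.5299) x2=(-1.1050, -0.2112) x3=(-1.3965, 1.0294)
step 3: x0=(1.1097, -0.8746) x1=(-2.0353, 0.5218) x2=(-1.1264, -0.1997) x3=(-1.3999, 1.0425)
step 4: x0=(1.0446, -0.8215) x1=(-2.0491, 0.5119) x2=(-1.1437, -0.1901) x3=(-1.4003, 1.0545)
step 5: x0=(0.9725, -0.7649) x1=(-2.0607, 0.5001) x2=(-1.1572, -0.1822) x3=(-1.3979, 1.0655)
step 6: x0=(0.8936, -0.7048) x1=(-2.0701, 0.4867) x2=(-1.1670, -0.1761) x3=(-1.3927, 1.0757)
step 7: x0=(0.8084, -0.6416) x1=(-2.0776, 0.4718) x2=(-1.1734, -0.1716) x3=(-1.3850, 1.0850)
step 8: x0=(0.7174, -0.5756) x1=(-2.0832, 0.4556) x2=(-1.1766, -0.1685) x3=(-1.3749, 1.0935)
step 9: x0=(0.6211, -0.5070) x1=(-2.0870, 0.4381) x2=(-1.1770, -0.1669) x3=(-1.3626, 1.1013)
step 10: x0=(0.5199, -0.4360) x1=(-2.0894, 0.4195) x2=(-1.1748, -0.1664) x3=(-1.3483, 1.1085)
step 11: x0=(0.4145, -0.3631) x1=(-2.0903, 0.4000) x2=(-1.1706, -0.1671) x3=(-1.3323, 1.1152)
step 12: x0=(0.3054, -0.2885) x1=(-2.0900, 0.3798) x2=(-1.1646, -0.1687) x3=(-1.3147, 1.1214)
step 13: x0=(0.1933, -0.2125) x1=(-2.0886, 0.3589) x2=(-1.1572, -0.1712) x3=(-1.2958, 1.1273)
step 14: x0=(0.0788, -0.1353) x1=(-2.0864, 0.3375) x2=(-1.1490, -0.1745) x3=(-1.2759, 1.1329)
step 15: x0=(-0.0375, -0.0572) x1=(-2.0835, 0.3157) x2=(-1.1403, -0.1786) x3=(-1.2550, 1.1384)
step 16: x0=(-0.1549, 0.0215) x1=(-2.0802, 0.2937) x2=(-1.1316, -0.1836) x3=(-1.2336, 1.1439)
step 17: x0=(-0.2729, 0.1007) x1=(-2.0766, 0.2716) x2=(-1.1231, -0.1895) x3=(-1.2117, 1.1494)
step 18: x0=(-0.3908, 0.1803) x1=(-2.0729, 0.2495) x2=(-1.1153, -0.1966) x3=(-1.1897, 1.1551)
step 19: x0=(-0.5083, 0.2602) x1=(-2.0694, 0.2275) x2=(-1.1082, -0.2053) x3=(-1.1676, 1.1612)
step 20: x0=(-0.6250, 0.3404) x1=(-2.0661, 0.2056) x2=(-1.1018, -0.2158) x3=(-1.1457, 1.1677)
step 21: x0=(-0.7406, 0.4209) x1=(-2.0634, 0.1838) x2=(-1.0958, -0.2286) x3=(-1.1241, 1.1749)
step 22: x0=(-0.8553, 0.5015) x1=(-2.0613, 0.1623) x2=(-1.0899, -0.2438) x3=(-1.1029, 1.1828)
step 23: x0=(-0.9690, 0.5821) x1=(-2.0599, 0.1410) x2=(-1.0835, -0.2613) x3=(-1.0821, 1.1916)
step 24: x0=(-1.0820, 0.6625) x1=(-2.0593, 0.1198) x2=(-1.0763, -0.2809) x3=(-1.0616, 1.2015)
step 25: x0=(-1.1947, 0.7423) x1=(-2.0595, 0.0988) x2=(-1.0680, -0.3022) x3=(-1.0411, 1.2125)
step 26: x0=(-1.3076, 0.8216) x1=(-2.0605, 0.0778) x2=(-1.0585, -0.3245) x3=(-1.0203, 1.2245)
step 27: x0=(-1.4210, 0.9004) x1=(-2.0623, 0.0568) x2=(-1.0479, -0.3474) x3=(-0.9989, 1.2372)
step 28: x0=(-1.5352, 0.9788) x1=(-2.0646, 0.0358) x2=(-1.0361, -0.3702) x3=(-0.9766, 1.2502)
step 29: x0=(-1.6503, 1.0570) x1=(-2.0674, 0.0149) x2=(-1.0235, -0.3922) x3=(-0.9535, 1.2631)
step 30: x0=(-1.7663, 1.1350) x1=(-2.0703, -0.0059) x2=(-1.0103, -0.4130) x3=(-0.9296, 1.2754)
step 31: x0=(-1.8828, 1.2126) x1=(-2.0734, -0.0264) x2=(-0.9967, -0.4318) x3=(-0.9053, 1.2869)
step 32: x0=(-1.9995, 1.2896) x1=(-2.0765, -0.0465) x2=(-0.9832, -0.4482) x3=(-0.8808, 1.2975)
step 33: x0=(-2.1162, 1.3658) x1=(-2.0794, -0.0660) x2=(-0.9699, -0.4615) x3=(-0.8564, 1.3069)
step 34: x0=(-2.2323, 1.4407) x1=(-2.0822, -0.0847) x2=(-0.9574, -0.4713) x3=(-0.8323, 1.3151)

no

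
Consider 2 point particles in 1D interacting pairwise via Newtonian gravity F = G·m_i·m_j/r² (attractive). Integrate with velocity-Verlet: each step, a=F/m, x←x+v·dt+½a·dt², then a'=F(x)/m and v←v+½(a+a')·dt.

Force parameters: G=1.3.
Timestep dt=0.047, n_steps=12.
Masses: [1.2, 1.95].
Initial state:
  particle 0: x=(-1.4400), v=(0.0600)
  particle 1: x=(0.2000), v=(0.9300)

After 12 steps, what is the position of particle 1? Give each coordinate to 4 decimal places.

step 0: x0=(-1.4400) x1=(0.2000)
step 1: x0=(-1.4361) x1=(0.2431)
step 2: x0=(-1.4303) x1=(0.2849)
step 3: x0=(-1.4225) x1=(0.3256)
step 4: x0=(-1.4130) x1=(0.3651)
step 5: x0=(-1.4016) x1=(0.4036)
step 6: x0=(-1.3885) x1=(0.4410)
step 7: x0=(-1.3738) x1=(0.4774)
step 8: x0=(-1.3574) x1=(0.5127)
step 9: x0=(-1.3394) x1=(0.5471)
step 10: x0=(-1.3199) x1=(0.5805)
step 11: x0=(-1.2988) x1=(0.6130)
step 12: x0=(-1.2761) x1=(0.6445)

(0.6445)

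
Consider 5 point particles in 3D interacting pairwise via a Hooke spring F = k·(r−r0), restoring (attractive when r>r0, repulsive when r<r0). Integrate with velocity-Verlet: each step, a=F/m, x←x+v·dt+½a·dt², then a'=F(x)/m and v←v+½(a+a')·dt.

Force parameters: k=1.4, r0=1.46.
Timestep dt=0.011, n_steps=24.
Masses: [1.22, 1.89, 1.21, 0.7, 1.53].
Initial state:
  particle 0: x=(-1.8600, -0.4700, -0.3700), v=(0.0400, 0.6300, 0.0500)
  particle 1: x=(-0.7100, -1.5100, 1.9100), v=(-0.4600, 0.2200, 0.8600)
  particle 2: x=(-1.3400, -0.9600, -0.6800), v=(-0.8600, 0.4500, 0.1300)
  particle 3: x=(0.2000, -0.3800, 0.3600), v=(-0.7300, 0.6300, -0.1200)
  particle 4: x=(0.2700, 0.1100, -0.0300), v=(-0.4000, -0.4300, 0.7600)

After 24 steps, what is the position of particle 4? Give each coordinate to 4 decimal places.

step 0: x0=(-1.8600, -0.4700, -0.3700) x1=(-0.7100, -1.5100, 1.9100) x2=(-1.3400, -0.9600, -0.6800) x3=(0.2000, -0.3800, 0.3600) x4=(0.2700, 0.1100, -0.0300)
step 1: x0=(-1.8595, -0.4631, -0.3693) x1=(-0.7151, -1.5075, 1.9193) x2=(-1.3493, -0.9551, -0.6785) x3=(0.1918, -0.3732, 0.3587) x4=(0.2655, 0.1052, -0.0216)
step 2: x0=(-1.8587, -0.4561, -0.3684) x1=(-0.7201, -1.5048, 1.9283) x2=(-1.3585, -0.9502, -0.6768) x3=(0.1832, -0.3667, 0.3576) x4=(0.2609, 0.1004, -0.0133)
step 3: x0=(-1.8577, -0.4491, -0.3673) x1=(-0.7252, -1.5020, 1.9369) x2=(-1.3674, -0.9453, -0.6748) x3=(0.1743, -0.3605, 0.3566) x4=(0.2560, 0.0955, -0.0049)
step 4: x0=(-1.8566, -0.4421, -0.3659) x1=(-0.7303, -1.4990, 1.9452) x2=(-1.3761, -0.9405, -0.6727) x3=(0.1651, -0.3546, 0.3557) x4=(0.2510, 0.0906, 0.0035)
step 5: x0=(-1.8552, -0.4351, -0.3643) x1=(-0.7354, -1.4958, 1.9532) x2=(-1.3845, -0.9357, -0.6704) x3=(0.1555, -0.3490, 0.3550) x4=(0.2459, 0.0856, 0.0119)
step 6: x0=(-1.8537, -0.4280, -0.3624) x1=(-0.7405, -1.4925, 1.9608) x2=(-1.3927, -0.9310, -0.6679) x3=(0.1455, -0.3437, 0.3544) x4=(0.2406, 0.0805, 0.0203)
step 7: x0=(-1.8519, -0.4209, -0.3603) x1=(-0.7456, -1.4890, 1.9681) x2=(-1.4008, -0.9263, -0.6652) x3=(0.1352, -0.3386, 0.3539) x4=(0.2351, 0.0754, 0.0287)
step 8: x0=(-1.8500, -0.4138, -0.3579) x1=(-0.7508, -1.4853, 1.9751) x2=(-1.4085, -0.9216, -0.6623) x3=(0.1245, -0.3339, 0.3536) x4=(0.2294, 0.0702, 0.0370)
step 9: x0=(-1.8478, -0.4067, -0.3553) x1=(-0.7559, -1.4815, 1.9817) x2=(-1.4161, -0.9170, -0.6593) x3=(0.1135, -0.3295, 0.3535) x4=(0.2236, 0.0650, 0.0454)
step 10: x0=(-1.8455, -0.3995, -0.3525) x1=(-0.7610, -1.4775, 1.9880) x2=(-1.4235, -0.9124, -0.6560) x3=(0.1022, -0.3254, 0.3535) x4=(0.2177, 0.0598, 0.0538)
step 11: x0=(-1.8430, -0.3924, -0.3494) x1=(-0.7662, -1.4733, 1.9939) x2=(-1.4306, -0.9079, -0.6525) x3=(0.0904, -0.3216, 0.3537) x4=(0.2116, 0.0545, 0.0622)
step 12: x0=(-1.8403, -0.3852, -0.3461) x1=(-0.7714, -1.4690, 1.9995) x2=(-1.4375, -0.9035, -0.6488) x3=(0.0784, -0.3182, 0.3540) x4=(0.2054, 0.0491, 0.0706)
step 13: x0=(-1.8374, -0.3779, -0.3425) x1=(-0.7765, -1.4645, 2.0048) x2=(-1.4442, -0.8991, -0.6450) x3=(0.0660, -0.3150, 0.3545) x4=(0.1990, 0.0438, 0.0789)
step 14: x0=(-1.8343, -0.3707, -0.3387) x1=(-0.7817, -1.4598, 2.0097) x2=(-1.4507, -0.8947, -0.6409) x3=(0.0532, -0.3122, 0.3552) x4=(0.1924, 0.0383, 0.0873)
step 15: x0=(-1.8311, -0.3634, -0.3346) x1=(-0.7869, -1.4550, 2.0143) x2=(-1.4569, -0.8905, -0.6366) x3=(0.0401, -0.3096, 0.3560) x4=(0.1858, 0.0329, 0.0957)
step 16: x0=(-1.8277, -0.3561, -0.3303) x1=(-0.7921, -1.4500, 2.0185) x2=(-1.4630, -0.8862, -0.6322) x3=(0.0266, -0.3074, 0.3570) x4=(0.1790, 0.0274, 0.1040)
step 17: x0=(-1.8241, -0.3488, -0.3257) x1=(-0.7973, -1.4448, 2.0224) x2=(-1.4688, -0.8821, -0.6276) x3=(0.0128, -0.3055, 0.3582) x4=(0.1721, 0.0219, 0.1123)
step 18: x0=(-1.8204, -0.3415, -0.3209) x1=(-0.8026, -1.4395, 2.0260) x2=(-1.4745, -0.8780, -0.6227) x3=(-0.0013, -0.3038, 0.3596) x4=(0.1650, 0.0164, 0.1207)
step 19: x0=(-1.8165, -0.3341, -0.3159) x1=(-0.8078, -1.4340, 2.0292) x2=(-1.4799, -0.8740, -0.6177) x3=(-0.0158, -0.3025, 0.3611) x4=(0.1579, 0.0109, 0.1290)
step 20: x0=(-1.8125, -0.3267, -0.3106) x1=(-0.8131, -1.4284, 2.0321) x2=(-1.4851, -0.8700, -0.6125) x3=(-0.0307, -0.3015, 0.3628) x4=(0.1506, 0.0053, 0.1373)
step 21: x0=(-1.8083, -0.3193, -0.3051) x1=(-0.8183, -1.4226, 2.0347) x2=(-1.4902, -0.8661, -0.6071) x3=(-0.0459, -0.3008, 0.3647) x4=(0.1433, -0.0003, 0.1456)
step 22: x0=(-1.8039, -0.3119, -0.2994) x1=(-0.8236, -1.4166, 2.0369) x2=(-1.4950, -0.8623, -0.6015) x3=(-0.0614, -0.3004, 0.3668) x4=(0.1358, -0.0059, 0.1539)
step 23: x0=(-1.7995, -0.3044, -0.2934) x1=(-0.8289, -1.4105, 2.0388) x2=(-1.4996, -0.8585, -0.5958) x3=(-0.0773, -0.3003, 0.3690) x4=(0.1282, -0.0116, 0.1622)
step 24: x0=(-1.7948, -0.2970, -0.2872) x1=(-0.8342, -1.4043, 2.0404) x2=(-1.5041, -0.8549, -0.5898) x3=(-0.0935, -0.3005, 0.3715) x4=(0.1205, -0.0172, 0.1705)

(0.1205, -0.0172, 0.1705)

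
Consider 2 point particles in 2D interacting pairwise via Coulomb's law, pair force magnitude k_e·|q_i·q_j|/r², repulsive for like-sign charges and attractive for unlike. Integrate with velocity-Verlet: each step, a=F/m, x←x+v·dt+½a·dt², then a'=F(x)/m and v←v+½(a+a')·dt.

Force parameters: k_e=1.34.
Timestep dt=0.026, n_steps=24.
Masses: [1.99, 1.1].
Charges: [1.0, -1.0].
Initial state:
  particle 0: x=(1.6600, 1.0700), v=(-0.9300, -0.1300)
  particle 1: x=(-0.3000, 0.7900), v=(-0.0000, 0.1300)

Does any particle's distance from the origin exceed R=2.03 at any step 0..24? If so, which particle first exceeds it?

step 0: x0=(1.6600, 1.0700) x1=(-0.3000, 0.7900)
step 1: x0=(1.6358, 1.0666) x1=(-0.2999, 0.7934)
step 2: x0=(1.6114, 1.0632) x1=(-0.2996, 0.7968)
step 3: x0=(1.5869, 1.0598) x1=(-0.2990, 0.8003)
step 4: x0=(1.5623, 1.0563) x1=(-0.2983, 0.8038)
step 5: x0=(1.5376, 1.0529) x1=(-0.2973, 0.8073)
step 6: x0=(1.5127, 1.0494) x1=(-0.2961, 0.8108)
step 7: x0=(1.4877, 1.0459) x1=(-0.2946, 0.8144)
step 8: x0=(1.4626, 1.0424) x1=(-0.2929, 0.8180)
step 9: x0=(1.4373, 1.0389) x1=(-0.2909, 0.8217)
step 10: x0=(1.4119, 1.0353) x1=(-0.2886, 0.8254)
step 11: x0=(1.3863, 1.0318) x1=(-0.2861, 0.8291)
step 12: x0=(1.3606, 1.0282) x1=(-0.2832, 0.8328)
step 13: x0=(1.3347, 1.0246) x1=(-0.2801, 0.8366)
step 14: x0=(1.3086, 1.0210) x1=(-0.2767, 0.8404)
step 15: x0=(1.2823, 1.0173) x1=(-0.2729, 0.8443)
step 16: x0=(1.2559, 1.0136) x1=(-0.2688, 0.8482)
step 17: x0=(1.2293, 1.0100) x1=(-0.2644, 0.8521)
step 18: x0=(1.2024, 1.0063) x1=(-0.2596, 0.8561)
step 19: x0=(1.1754, 1.0025) x1=(-0.2544, 0.8601)
step 20: x0=(1.1481, 0.9988) x1=(-0.2488, 0.8642)
step 21: x0=(1.1206, 0.9950) x1=(-0.2428, 0.8683)
step 22: x0=(1.0929, 0.9912) x1=(-0.2364, 0.8724)
step 23: x0=(1.0649, 0.9874) x1=(-0.2295, 0.8766)
step 24: x0=(1.0366, 0.9835) x1=(-0.2222, 0.8808)

no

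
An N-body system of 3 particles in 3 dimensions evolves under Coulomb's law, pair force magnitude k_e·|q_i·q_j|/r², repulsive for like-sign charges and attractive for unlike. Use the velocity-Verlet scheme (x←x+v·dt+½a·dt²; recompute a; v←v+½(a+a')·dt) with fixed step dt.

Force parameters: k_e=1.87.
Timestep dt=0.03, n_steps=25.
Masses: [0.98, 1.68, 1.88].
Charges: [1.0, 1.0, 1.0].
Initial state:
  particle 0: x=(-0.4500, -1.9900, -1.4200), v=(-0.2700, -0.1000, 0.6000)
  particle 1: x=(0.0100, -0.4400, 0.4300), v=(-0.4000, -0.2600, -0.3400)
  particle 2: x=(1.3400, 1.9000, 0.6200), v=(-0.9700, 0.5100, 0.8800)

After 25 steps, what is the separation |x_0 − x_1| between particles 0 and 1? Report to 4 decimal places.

2.0199

step 0: x0=(-0.4500, -1.9900, -1.4200) x1=(0.0100, -0.4400, 0.4300) x2=(1.3400, 1.9000, 0.6200)
step 1: x0=(-0.4581, -1.9931, -1.4021) x1=(-0.0020, -0.4478, 0.4199) x2=(1.3109, 1.9154, 0.6464)
step 2: x0=(-0.4664, -1.9965, -1.3845) x1=(-0.0141, -0.4556, 0.4098) x2=(1.2819, 1.9309, 0.6729)
step 3: x0=(-0.4747, -2.0001, -1.3671) x1=(-0.0262, -0.4635, 0.3999) x2=(1.2530, 1.9465, 0.6993)
step 4: x0=(-0.4831, -2.0040, -1.3500) x1=(-0.0383, -0.4713, 0.3901) x2=(1.2242, 1.9623, 0.7258)
step 5: x0=(-0.4915, -2.0081, -1.3332) x1=(-0.0504, -0.4791, 0.3804) x2=(1.1954, 1.9782, 0.7524)
step 6: x0=(-0.5001, -2.0125, -1.3166) x1=(-0.0626, -0.4869, 0.3709) x2=(1.1667, 1.9943, 0.7789)
step 7: x0=(-0.5087, -2.0172, -1.3002) x1=(-0.0748, -0.4947, 0.3614) x2=(1.1380, 2.0105, 0.8055)
step 8: x0=(-0.5175, -2.0222, -1.2842) x1=(-0.0870, -0.5025, 0.3521) x2=(1.1095, 2.0268, 0.8321)
step 9: x0=(-0.5263, -2.0274, -1.2684) x1=(-0.0992, -0.5103, 0.3429) x2=(1.0809, 2.0432, 0.8588)
step 10: x0=(-0.5352, -2.0329, -1.2529) x1=(-0.1114, -0.5181, 0.3338) x2=(1.0524, 2.0598, 0.8855)
step 11: x0=(-0.5442, -2.0387, -1.2376) x1=(-0.1236, -0.5258, 0.3248) x2=(1.0240, 2.0765, 0.9122)
step 12: x0=(-0.5533, -2.0449, -1.2227) x1=(-0.1359, -0.5335, 0.3160) x2=(0.9957, 2.0933, 0.9390)
step 13: x0=(-0.5625, -2.0513, -1.2080) x1=(-0.1481, -0.5412, 0.3073) x2=(0.9674, 2.1103, 0.9658)
step 14: x0=(-0.5717, -2.0580, -1.1936) x1=(-0.1604, -0.5488, 0.2987) x2=(0.9391, 2.1274, 0.9927)
step 15: x0=(-0.5811, -2.0651, -1.1795) x1=(-0.1727, -0.5563, 0.2902) x2=(0.9109, 2.1446, 1.0196)
step 16: x0=(-0.5906, -2.0724, -1.1656) x1=(-0.1849, -0.5639, 0.2818) x2=(0.8827, 2.1619, 1.0465)
step 17: x0=(-0.6001, -2.0801, -1.1521) x1=(-0.1972, -0.5713, 0.2736) x2=(0.8546, 2.1794, 1.0735)
step 18: x0=(-0.6097, -2.0882, -1.1388) x1=(-0.2094, -0.5787, 0.2654) x2=(0.8265, 2.1969, 1.1005)
step 19: x0=(-0.6195, -2.0965, -1.1259) x1=(-0.2217, -0.5860, 0.2574) x2=(0.7985, 2.2146, 1.1276)
step 20: x0=(-0.6293, -2.1052, -1.1132) x1=(-0.2339, -0.5933, 0.2496) x2=(0.7705, 2.2324, 1.1547)
step 21: x0=(-0.6392, -2.1143, -1.1008) x1=(-0.2461, -0.6005, 0.2418) x2=(0.7425, 2.2503, 1.1818)
step 22: x0=(-0.6492, -2.1237, -1.0887) x1=(-0.2583, -0.6076, 0.2342) x2=(0.7146, 2.2683, 1.2090)
step 23: x0=(-0.6593, -2.1335, -1.0769) x1=(-0.2705, -0.6146, 0.2267) x2=(0.6867, 2.2864, 1.2362)
step 24: x0=(-0.6695, -2.1436, -1.0654) x1=(-0.2827, -0.6215, 0.2193) x2=(0.6589, 2.3046, 1.2635)
step 25: x0=(-0.6798, -2.1541, -1.0542) x1=(-0.2948, -0.6283, 0.2121) x2=(0.6311, 2.3229, 1.2908)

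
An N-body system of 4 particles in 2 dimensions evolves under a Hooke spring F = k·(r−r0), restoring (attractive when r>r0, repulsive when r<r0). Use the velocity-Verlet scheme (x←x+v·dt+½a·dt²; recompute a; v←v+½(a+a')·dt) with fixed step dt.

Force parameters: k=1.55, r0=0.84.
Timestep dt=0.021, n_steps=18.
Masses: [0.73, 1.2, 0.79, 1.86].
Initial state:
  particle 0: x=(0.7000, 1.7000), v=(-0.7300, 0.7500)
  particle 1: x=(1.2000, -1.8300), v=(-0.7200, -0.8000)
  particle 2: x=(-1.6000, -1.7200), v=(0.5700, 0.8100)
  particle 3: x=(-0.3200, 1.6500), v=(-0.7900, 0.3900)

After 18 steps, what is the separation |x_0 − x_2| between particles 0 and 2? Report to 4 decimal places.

2.2390

step 0: x0=(0.7000, 1.7000) x1=(1.2000, -1.8300) x2=(-1.6000, -1.7200) x3=(-0.3200, 1.6500)
step 1: x0=(0.6839, 1.7132) x1=(1.1839, -1.8452) x2=(-1.5860, -1.7007) x3=(-0.3365, 1.6572)
step 2: x0=(0.6663, 1.7213) x1=(1.1658, -1.8573) x2=(-1.5679, -1.6770) x3=(-0.3529, 1.6625)
step 3: x0=(0.6472, 1.7243) x1=(1.1457, -1.8662) x2=(-1.5458, -1.6488) x3=(-0.3691, 1.6658)
step 4: x0=(0.6268, 1.7222) x1=(1.1236, -1.8718) x2=(-1.5198, -1.6162) x3=(-0.3851, 1.6672)
step 5: x0=(0.6049, 1.7151) x1=(1.0997, -1.8742) x2=(-1.4901, -1.5794) x3=(-0.4010, 1.6667)
step 6: x0=(0.5816, 1.7029) x1=(1.0738, -1.8733) x2=(-1.4567, -1.5384) x3=(-0.4167, 1.6642)
step 7: x0=(0.5571, 1.6858) x1=(1.0461, -1.8692) x2=(-1.4198, -1.4933) x3=(-0.4321, 1.6599)
step 8: x0=(0.5314, 1.6638) x1=(1.0166, -1.8618) x2=(-1.3796, -1.4442) x3=(-0.4474, 1.6537)
step 9: x0=(0.5045, 1.6371) x1=(0.9854, -1.8512) x2=(-1.3361, -1.3914) x3=(-0.4624, 1.6456)
step 10: x0=(0.4765, 1.6057) x1=(0.9524, -1.8373) x2=(-1.2895, -1.3348) x3=(-0.4772, 1.6357)
step 11: x0=(0.4475, 1.5698) x1=(0.9179, -1.8202) x2=(-1.2400, -1.2748) x3=(-0.4918, 1.6240)
step 12: x0=(0.4176, 1.5295) x1=(0.8817, -1.8000) x2=(-1.1878, -1.2114) x3=(-0.5062, 1.6106)
step 13: x0=(0.3867, 1.4850) x1=(0.8440, -1.7766) x2=(-1.1331, -1.1448) x3=(-0.5203, 1.5955)
step 14: x0=(0.3552, 1.4365) x1=(0.8048, -1.7501) x2=(-1.0761, -1.0753) x3=(-0.5341, 1.5787)
step 15: x0=(0.3229, 1.3840) x1=(0.7642, -1.7206) x2=(-1.0169, -1.0030) x3=(-0.5477, 1.5603)
step 16: x0=(0.2900, 1.3280) x1=(0.7223, -1.6882) x2=(-0.9557, -0.9280) x3=(-0.5610, 1.5403)
step 17: x0=(0.2566, 1.2684) x1=(0.6792, -1.6529) x2=(-0.8928, -0.8507) x3=(-0.5740, 1.5188)
step 18: x0=(0.2227, 1.2056) x1=(0.6348, -1.6148) x2=(-0.8284, -0.7713) x3=(-0.5868, 1.4959)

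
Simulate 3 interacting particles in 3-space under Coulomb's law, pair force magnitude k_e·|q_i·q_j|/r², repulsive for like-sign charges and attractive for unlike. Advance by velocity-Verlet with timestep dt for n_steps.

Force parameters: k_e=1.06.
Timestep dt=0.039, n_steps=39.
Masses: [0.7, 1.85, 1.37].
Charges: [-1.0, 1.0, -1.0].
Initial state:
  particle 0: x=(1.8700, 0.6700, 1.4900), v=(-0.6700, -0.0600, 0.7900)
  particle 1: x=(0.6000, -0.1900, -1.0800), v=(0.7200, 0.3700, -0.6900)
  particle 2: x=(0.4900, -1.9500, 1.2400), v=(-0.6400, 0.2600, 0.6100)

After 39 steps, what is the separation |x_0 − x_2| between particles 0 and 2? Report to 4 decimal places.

2.7926

step 0: x0=(1.8700, 0.6700, 1.4900) x1=(0.6000, -0.1900, -1.0800) x2=(0.4900, -1.9500, 1.2400)
step 1: x0=(1.8439, 0.6677, 1.5207) x1=(0.6281, -0.1756, -1.1068) x2=(0.4650, -1.9399, 1.2637)
step 2: x0=(1.8178, 0.6656, 1.5512) x1=(0.6562, -0.1612, -1.1335) x2=(0.4400, -1.9298, 1.2873)
step 3: x0=(1.7917, 0.6637, 1.5815) x1=(0.6844, -0.1469, -1.1600) x2=(0.4149, -1.9197, 1.3108)
step 4: x0=(1.7657, 0.6619, 1.6117) x1=(0.7126, -0.1325, -1.1863) x2=(0.3897, -1.9098, 1.3342)
step 5: x0=(1.7397, 0.6603, 1.6416) x1=(0.7408, -0.1182, -1.2125) x2=(0.3645, -1.8998, 1.3575)
step 6: x0=(1.7137, 0.6589, 1.6713) x1=(0.7690, -0.1040, -1.2386) x2=(0.3393, -1.8899, 1.3806)
step 7: x0=(1.6878, 0.6577, 1.7009) x1=(0.7973, -0.0897, -1.2644) x2=(0.3140, -1.8801, 1.4037)
step 8: x0=(1.6620, 0.6566, 1.7303) x1=(0.8255, -0.0755, -1.2902) x2=(0.2886, -1.8703, 1.4266)
step 9: x0=(1.6363, 0.6558, 1.7594) x1=(0.8538, -0.0613, -1.3158) x2=(0.2632, -1.8606, 1.4495)
step 10: x0=(1.6106, 0.6551, 1.7885) x1=(0.8820, -0.0472, -1.3412) x2=(0.2378, -1.8510, 1.4722)
step 11: x0=(1.5850, 0.6547, 1.8173) x1=(0.9103, -0.0330, -1.3665) x2=(0.2123, -1.8414, 1.4948)
step 12: x0=(1.5595, 0.6544, 1.8460) x1=(0.9386, -0.0189, -1.3917) x2=(0.1867, -1.8319, 1.5174)
step 13: x0=(1.5341, 0.6543, 1.8745) x1=(0.9668, -0.0048, -1.4168) x2=(0.1611, -1.8225, 1.5398)
step 14: x0=(1.5089, 0.6545, 1.9028) x1=(0.9951, 0.0093, -1.4417) x2=(0.1355, -1.8131, 1.5622)
step 15: x0=(1.4837, 0.6548, 1.9310) x1=(1.0234, 0.0233, -1.4665) x2=(0.1098, -1.8039, 1.5844)
step 16: x0=(1.4586, 0.6554, 1.9591) x1=(1.0516, 0.0374, -1.4911) x2=(0.0840, -1.7947, 1.6066)
step 17: x0=(1.4337, 0.6562, 1.9870) x1=(1.0799, 0.0514, -1.5157) x2=(0.0582, -1.7856, 1.6287)
step 18: x0=(1.4088, 0.6572, 2.0147) x1=(1.1081, 0.0654, -1.5401) x2=(0.0324, -1.7766, 1.6507)
step 19: x0=(1.3841, 0.6584, 2.0424) x1=(1.1364, 0.0794, -1.5644) x2=(0.0065, -1.7676, 1.6726)
step 20: x0=(1.3596, 0.6599, 2.0699) x1=(1.1646, 0.0933, -1.5886) x2=(-0.0194, -1.7588, 1.6944)
step 21: x0=(1.3352, 0.6616, 2.0972) x1=(1.1928, 0.1073, -1.6127) x2=(-0.0454, -1.7501, 1.7161)
step 22: x0=(1.3109, 0.6635, 2.1245) x1=(1.2210, 0.1212, -1.6367) x2=(-0.0715, -1.7414, 1.7378)
step 23: x0=(1.2867, 0.6656, 2.1516) x1=(1.2491, 0.1351, -1.6605) x2=(-0.0976, -1.7329, 1.7594)
step 24: x0=(1.2627, 0.6680, 2.1786) x1=(1.2773, 0.1490, -1.6843) x2=(-0.1237, -1.7245, 1.7809)
step 25: x0=(1.2388, 0.6706, 2.2055) x1=(1.3054, 0.1629, -1.7080) x2=(-0.1499, -1.7161, 1.8023)
step 26: x0=(1.2151, 0.6734, 2.2324) x1=(1.3335, 0.1768, -1.7316) x2=(-0.1762, -1.7079, 1.8236)
step 27: x0=(1.1916, 0.6765, 2.2591) x1=(1.3617, 0.1907, -1.7551) x2=(-0.2025, -1.6997, 1.8449)
step 28: x0=(1.1682, 0.6798, 2.2857) x1=(1.3897, 0.2045, -1.7785) x2=(-0.2288, -1.6917, 1.8661)
step 29: x0=(1.1449, 0.6833, 2.3122) x1=(1.4178, 0.2183, -1.8018) x2=(-0.2552, -1.6837, 1.8872)
step 30: x0=(1.1218, 0.6871, 2.3386) x1=(1.4458, 0.2322, -1.8250) x2=(-0.2817, -1.6759, 1.9083)
step 31: x0=(1.0989, 0.6911, 2.3650) x1=(1.4739, 0.2460, -1.8482) x2=(-0.3082, -1.6682, 1.9293)
step 32: x0=(1.0761, 0.6953, 2.3912) x1=(1.5019, 0.2598, -1.8712) x2=(-0.3348, -1.6605, 1.9502)
step 33: x0=(1.0535, 0.6998, 2.4174) x1=(1.5299, 0.2736, -1.8942) x2=(-0.3614, -1.6530, 1.9710)
step 34: x0=(1.0311, 0.7046, 2.4436) x1=(1.5578, 0.2873, -1.9171) x2=(-0.3881, -1.6456, 1.9918)
step 35: x0=(1.0088, 0.7095, 2.4696) x1=(1.5858, 0.3011, -1.9399) x2=(-0.4149, -1.6383, 2.0125)
step 36: x0=(0.9867, 0.7148, 2.4956) x1=(1.6137, 0.3149, -1.9627) x2=(-0.4417, -1.6311, 2.0331)
step 37: x0=(0.9647, 0.7202, 2.5215) x1=(1.6416, 0.3286, -1.9854) x2=(-0.4685, -1.6240, 2.0537)
step 38: x0=(0.9430, 0.7259, 2.5474) x1=(1.6695, 0.3423, -2.0080) x2=(-0.4954, -1.6171, 2.0742)
step 39: x0=(0.9214, 0.7318, 2.5732) x1=(1.6973, 0.3560, -2.0305) x2=(-0.5224, -1.6102, 2.0947)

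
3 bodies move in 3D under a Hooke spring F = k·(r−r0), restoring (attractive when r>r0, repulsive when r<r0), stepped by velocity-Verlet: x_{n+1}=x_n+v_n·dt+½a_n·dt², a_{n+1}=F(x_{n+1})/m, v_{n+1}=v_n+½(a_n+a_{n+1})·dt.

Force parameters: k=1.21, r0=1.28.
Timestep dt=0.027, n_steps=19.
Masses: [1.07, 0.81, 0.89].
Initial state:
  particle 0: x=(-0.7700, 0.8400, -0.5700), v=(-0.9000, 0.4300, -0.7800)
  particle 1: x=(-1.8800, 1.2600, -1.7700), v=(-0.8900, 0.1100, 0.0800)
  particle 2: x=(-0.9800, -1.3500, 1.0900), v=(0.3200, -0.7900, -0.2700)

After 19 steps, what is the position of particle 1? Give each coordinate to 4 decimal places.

step 0: x0=(-0.7700, 0.8400, -0.5700) x1=(-1.8800, 1.2600, -1.7700) x2=(-0.9800, -1.3500, 1.0900)
step 1: x0=(-0.7945, 0.8512, -0.5908) x1=(-1.9036, 1.2620, -1.7666) x2=(-0.9716, -1.3699, 1.0813)
step 2: x0=(-0.8192, 0.8614, -0.6111) x1=(-1.9261, 1.2619, -1.7608) x2=(-0.9637, -1.3868, 1.0698)
step 3: x0=(-0.8442, 0.8707, -0.6309) x1=(-1.9477, 1.2597, -1.7527) x2=(-0.9565, -1.4007, 1.0555)
step 4: x0=(-0.8695, 0.8791, -0.6500) x1=(-1.9684, 1.2555, -1.7422) x2=(-0.9498, -1.4116, 1.0384)
step 5: x0=(-0.8950, 0.8865, -0.6686) x1=(-1.9880, 1.2492, -1.7294) x2=(-0.9437, -1.4194, 1.0184)
step 6: x0=(-0.9206, 0.8929, -0.6866) x1=(-2.0066, 1.2409, -1.7144) x2=(-0.9384, -1.4242, 0.9958)
step 7: x0=(-0.9464, 0.8983, -0.7040) x1=(-2.0243, 1.2306, -1.6972) x2=(-0.9337, -1.4260, 0.9703)
step 8: x0=(-0.9724, 0.9026, -0.7207) x1=(-2.0410, 1.2182, -1.6779) x2=(-0.9298, -1.4246, 0.9422)
step 9: x0=(-0.9984, 0.9060, -0.7368) x1=(-2.0567, 1.2039, -1.6566) x2=(-0.9266, -1.4203, 0.9114)
step 10: x0=(-1.0245, 0.9083, -0.7521) x1=(-2.0715, 1.1877, -1.6332) x2=(-0.9242, -1.4130, 0.8781)
step 11: x0=(-1.0506, 0.9095, -0.7669) x1=(-2.0853, 1.1695, -1.6080) x2=(-0.9227, -1.4026, 0.8422)
step 12: x0=(-1.0767, 0.9098, -0.7809) x1=(-2.0983, 1.1495, -1.5810) x2=(-0.9219, -1.3894, 0.8038)
step 13: x0=(-1.1028, 0.9090, -0.7942) x1=(-2.1104, 1.1277, -1.5522) x2=(-0.9220, -1.3733, 0.7630)
step 14: x0=(-1.1288, 0.9072, -0.8069) x1=(-2.1216, 1.1041, -1.5219) x2=(-0.9230, -1.3543, 0.7200)
step 15: x0=(-1.1547, 0.9044, -0.8189) x1=(-2.1321, 1.0789, -1.4899) x2=(-0.9248, -1.3326, 0.6747)
step 16: x0=(-1.1804, 0.9007, -0.8301) x1=(-2.1418, 1.0519, -1.4566) x2=(-0.9275, -1.3083, 0.6272)
step 17: x0=(-1.2059, 0.8959, -0.8407) x1=(-2.1508, 1.0234, -1.4219) x2=(-0.9310, -1.2813, 0.5778)
step 18: x0=(-1.2312, 0.8903, -0.8507) x1=(-2.1591, 0.9934, -1.3860) x2=(-0.9355, -1.2519, 0.5264)
step 19: x0=(-1.2563, 0.8837, -0.8599) x1=(-2.1668, 0.9620, -1.3490) x2=(-0.9408, -1.2201, 0.4732)

(-2.1668, 0.9620, -1.3490)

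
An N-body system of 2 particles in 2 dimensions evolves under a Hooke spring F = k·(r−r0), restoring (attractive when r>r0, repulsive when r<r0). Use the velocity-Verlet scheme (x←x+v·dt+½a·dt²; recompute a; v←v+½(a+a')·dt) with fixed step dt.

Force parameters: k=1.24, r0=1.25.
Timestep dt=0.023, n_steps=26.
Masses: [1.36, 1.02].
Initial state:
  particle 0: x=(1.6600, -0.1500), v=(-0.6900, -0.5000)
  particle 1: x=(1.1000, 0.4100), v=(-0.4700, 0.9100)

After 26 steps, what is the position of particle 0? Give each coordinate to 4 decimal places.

(1.2709, -0.4791)

step 0: x0=(1.6600, -0.1500) x1=(1.1000, 0.4100)
step 1: x0=(1.6442, -0.1616) x1=(1.0891, 0.4310)
step 2: x0=(1.6286, -0.1733) x1=(1.0780, 0.4523)
step 3: x0=(1.6130, -0.1852) x1=(1.0667, 0.4737)
step 4: x0=(1.5977, -0.1972) x1=(1.0552, 0.4954)
step 5: x0=(1.5824, -0.2094) x1=(1.0437, 0.5172)
step 6: x0=(1.5672, -0.2217) x1=(1.0319, 0.5392)
step 7: x0=(1.5521, -0.2341) x1=(1.0201, 0.5613)
step 8: x0=(1.5371, -0.2467) x1=(1.0081, 0.5837)
step 9: x0=(1.5221, -0.2593) x1=(0.9961, 0.6061)
step 10: x0=(1.5072, -0.2721) x1=(0.9840, 0.6287)
step 11: x0=(1.4924, -0.2849) x1=(0.9718, 0.6515)
step 12: x0=(1.4776, -0.2978) x1=(0.9596, 0.6743)
step 13: x0=(1.4628, -0.3108) x1=(0.9473, 0.6972)
step 14: x0=(1.4481, -0.3238) x1=(0.9349, 0.7201)
step 15: x0=(1.4334, -0.3369) x1=(0.9226, 0.7432)
step 16: x0=(1.4187, -0.3500) x1=(0.9102, 0.7662)
step 17: x0=(1.4040, -0.3631) x1=(0.8979, 0.7893)
step 18: x0=(1.3893, -0.3762) x1=(0.8855, 0.8123)
step 19: x0=(1.3746, -0.3893) x1=(0.8732, 0.8354)
step 20: x0=(1.3598, -0.4023) x1=(0.8608, 0.8584)
step 21: x0=(1.3451, -0.4153) x1=(0.8485, 0.8813)
step 22: x0=(1.3303, -0.4283) x1=(0.8362, 0.9041)
step 23: x0=(1.3155, -0.4411) x1=(0.8240, 0.9269)
step 24: x0=(1.3007, -0.4539) x1=(0.8118, 0.9495)
step 25: x0=(1.2858, -0.4665) x1=(0.7996, 0.9720)
step 26: x0=(1.2709, -0.4791) x1=(0.7875, 0.9943)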